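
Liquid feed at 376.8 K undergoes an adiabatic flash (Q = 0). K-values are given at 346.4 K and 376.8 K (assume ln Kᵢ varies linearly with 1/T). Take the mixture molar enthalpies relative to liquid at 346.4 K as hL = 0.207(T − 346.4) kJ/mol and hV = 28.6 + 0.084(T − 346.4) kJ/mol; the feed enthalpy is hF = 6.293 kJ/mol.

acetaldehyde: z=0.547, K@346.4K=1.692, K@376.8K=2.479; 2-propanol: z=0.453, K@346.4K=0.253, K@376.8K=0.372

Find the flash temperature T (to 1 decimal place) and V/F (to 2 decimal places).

Adiabatic flash: solve Rachford–Rice at each trial T, then check hF = ψ·hV(T) + (1−ψ)·hL(T).
  T = 346.4 K: K = (1.692, 0.253), RR gives ψ = 0.078, H_out = 2.220 kJ/mol
  T = 376.8 K: K = (2.479, 0.372), RR gives ψ = 0.565, H_out = 20.332 kJ/mol
  T = 361.6 K: K = (2.065, 0.309), RR gives ψ = 0.366, H_out = 12.940 kJ/mol
  T = 354.0 K: K = (1.873, 0.280), RR gives ψ = 0.241, H_out = 8.245 kJ/mol
  T = 350.2 K: K = (1.781, 0.266), RR gives ψ = 0.166, H_out = 5.451 kJ/mol
  T = 352.1 K: K = (1.827, 0.273), RR gives ψ = 0.205, H_out = 6.895 kJ/mol
Linear interpolation between T = 350.2 (H_out = 5.451) and T = 352.1 (H_out = 6.895) on hF = 6.293 gives T ≈ 351.3 K, at which ψ = 0.19.

T = 351.3 K, V/F = 0.19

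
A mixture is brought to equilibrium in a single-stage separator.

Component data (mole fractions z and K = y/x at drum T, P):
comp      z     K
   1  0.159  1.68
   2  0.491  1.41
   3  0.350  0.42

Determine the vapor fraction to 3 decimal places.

ψ = 0.379

Rachford–Rice: g(ψ) = Σ zᵢ(Kᵢ−1)/(1+ψ(Kᵢ−1)) = 0.
Check two-phase: ΣzᵢKᵢ = 1.106 > 1 and Σzᵢ/Kᵢ = 1.276 > 1, so g(0) = 0.106 > 0 and g(1) = -0.276 < 0.
Newton–Raphson from ψ = 0.33:
  ψ = 0.330: g = 0.0146, g' = -0.293 → ψ = 0.380
  ψ = 0.380: g = -0.0002, g' = -0.302 → ψ = 0.379
Converged at ψ = 0.379.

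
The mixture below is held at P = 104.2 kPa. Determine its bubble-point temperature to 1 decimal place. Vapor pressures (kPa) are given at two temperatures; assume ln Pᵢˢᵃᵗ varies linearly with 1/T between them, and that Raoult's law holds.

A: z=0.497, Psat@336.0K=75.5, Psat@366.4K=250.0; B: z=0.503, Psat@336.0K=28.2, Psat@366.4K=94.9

T = 353.1 K

Bubble-point temperature: ΣzᵢPᵢˢᵃᵗ(T) = P. Interpolate ln Pᵢˢᵃᵗ = aᵢ + bᵢ/T.
  T = 336.0 K: ΣzᵢPᵢˢᵃᵗ = 51.71 kPa
  T = 366.4 K: ΣzᵢPᵢˢᵃᵗ = 171.98 kPa
  T = 351.2 K: ΣzᵢPᵢˢᵃᵗ = 96.79 kPa
  T = 358.8 K: ΣzᵢPᵢˢᵃᵗ = 129.81 kPa
  T = 355.0 K: ΣzᵢPᵢˢᵃᵗ = 112.26 kPa
  T = 353.1 K: ΣzᵢPᵢˢᵃᵗ = 104.28 kPa
Interpolating between 351.2 K and 353.1 K gives T ≈ 353.1 K.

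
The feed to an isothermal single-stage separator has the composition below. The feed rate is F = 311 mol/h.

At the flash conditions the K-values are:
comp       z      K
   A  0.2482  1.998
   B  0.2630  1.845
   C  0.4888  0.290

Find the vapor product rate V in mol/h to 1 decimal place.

V = 58.4 mol/h

Material balance + equilibrium reduce to Σ zᵢ(Kᵢ−1)/(1+ψ(Kᵢ−1)) = 0.
Check two-phase: ΣzᵢKᵢ = 1.1229 > 1 and Σzᵢ/Kᵢ = 1.9523 > 1, so g(0) = 0.1229 > 0 and g(1) = -0.9523 < 0.
Iterate (Newton) starting at ψ = 0.5:
  ψ = 0.5000: g = -0.21658, g' = -0.7951 → ψ = 0.2276
  ψ = 0.2276: g = -0.02570, g' = -0.6468 → ψ = 0.1879
  ψ = 0.1879: g = -0.00008, g' = -0.6433 → ψ = 0.1877
Converged at ψ = 0.1877.
Then V = ψ·F = 0.1877·311 = 58.4 mol/h and L = F − V = 252.6 mol/h.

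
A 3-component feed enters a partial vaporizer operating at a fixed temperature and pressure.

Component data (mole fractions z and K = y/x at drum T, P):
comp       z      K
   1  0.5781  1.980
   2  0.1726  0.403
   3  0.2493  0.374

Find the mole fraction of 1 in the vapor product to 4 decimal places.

Rachford–Rice: g(ψ) = Σ zᵢ(Kᵢ−1)/(1+ψ(Kᵢ−1)) = 0.
Feasibility: ΣzᵢKᵢ = 1.3074, Σzᵢ/Kᵢ = 1.3868 — both > 1, two phases present.
Newton iteration, ψ⁰ = 0.5:
  ψ = 0.5000: g = 0.00617, g' = -0.5821 → ψ = 0.5106
Converged at ψ = 0.5106.
Compositions from xᵢ = zᵢ/(1+ψ(Kᵢ−1)), yᵢ = Kᵢxᵢ:
  1: x = 0.3853, y = 0.7629
  2: x = 0.2483, y = 0.1001
  3: x = 0.3664, y = 0.1370

y_1 = 0.7629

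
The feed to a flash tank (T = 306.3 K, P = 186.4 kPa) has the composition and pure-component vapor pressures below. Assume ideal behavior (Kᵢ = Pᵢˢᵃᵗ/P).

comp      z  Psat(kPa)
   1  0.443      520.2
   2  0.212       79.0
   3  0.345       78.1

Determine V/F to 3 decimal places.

V/F = 0.454

Raoult's law: Kᵢ = Pᵢˢᵃᵗ/P = Pᵢˢᵃᵗ/186.4.
  K_1 = 520.2/186.4 = 2.79077, K_2 = 79.0/186.4 = 0.42382, K_3 = 78.1/186.4 = 0.41899
Iterate (Newton) starting at V/F = 0.5:
  V/F = 0.500: g = -0.0356, g' = -0.766 → V/F = 0.454
Converged at V/F = 0.454.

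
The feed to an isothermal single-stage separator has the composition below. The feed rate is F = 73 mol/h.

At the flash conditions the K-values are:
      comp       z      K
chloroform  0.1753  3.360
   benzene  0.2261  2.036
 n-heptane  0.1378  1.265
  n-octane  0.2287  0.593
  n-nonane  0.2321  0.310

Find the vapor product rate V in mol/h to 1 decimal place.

V = 38.2 mol/h

Material balance + equilibrium reduce to Σ zᵢ(Kᵢ−1)/(1+ψ(Kᵢ−1)) = 0.
g(0) = ΣzᵢKᵢ − 1 = 0.4312 and g(1) = 1 − Σzᵢ/Kᵢ = -0.4065, so a root lies in (0, 1).
Iterate (Newton) starting at ψ = 0.5:
  ψ = 0.5000: g = 0.01496, g' = -0.6356 → ψ = 0.5235
Converged at ψ = 0.5235.
Then V = ψ·F = 0.5235·73 = 38.2 mol/h and L = F − V = 34.8 mol/h.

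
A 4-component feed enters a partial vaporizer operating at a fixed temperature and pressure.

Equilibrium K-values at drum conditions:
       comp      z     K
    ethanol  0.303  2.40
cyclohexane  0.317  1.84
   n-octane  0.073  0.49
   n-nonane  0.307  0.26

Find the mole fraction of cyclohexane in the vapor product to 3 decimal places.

Newton–Raphson from ψ = 0.5:
  ψ = 0.500: g = 0.0265, g' = -0.774 → ψ = 0.534
Converged at ψ = 0.534.
Compositions from xᵢ = zᵢ/(1+ψ(Kᵢ−1)), yᵢ = Kᵢxᵢ:
  ethanol: x = 0.173, y = 0.416
  cyclohexane: x = 0.219, y = 0.403
  n-octane: x = 0.100, y = 0.049
  n-nonane: x = 0.507, y = 0.132

y_cyclohexane = 0.403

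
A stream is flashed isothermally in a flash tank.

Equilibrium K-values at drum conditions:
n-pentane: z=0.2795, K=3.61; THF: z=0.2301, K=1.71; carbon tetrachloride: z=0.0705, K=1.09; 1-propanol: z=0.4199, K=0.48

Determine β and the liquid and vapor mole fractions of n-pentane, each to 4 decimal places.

Newton iteration, β⁰ = 0.38:
  β = 0.3800: g = 0.22892, g' = -0.7287 → β = 0.6941
  β = 0.6941: g = 0.03318, g' = -0.5714 → β = 0.7522
Converged at β = 0.7522.
Compositions from xᵢ = zᵢ/(1+β(Kᵢ−1)), yᵢ = Kᵢxᵢ:
  n-pentane: x = 0.0943, y = 0.3405
  THF: x = 0.1500, y = 0.2565
  carbon tetrachloride: x = 0.0660, y = 0.0720
  1-propanol: x = 0.6897, y = 0.3310

β = 0.7522, x_n-pentane = 0.0943, y_n-pentane = 0.3405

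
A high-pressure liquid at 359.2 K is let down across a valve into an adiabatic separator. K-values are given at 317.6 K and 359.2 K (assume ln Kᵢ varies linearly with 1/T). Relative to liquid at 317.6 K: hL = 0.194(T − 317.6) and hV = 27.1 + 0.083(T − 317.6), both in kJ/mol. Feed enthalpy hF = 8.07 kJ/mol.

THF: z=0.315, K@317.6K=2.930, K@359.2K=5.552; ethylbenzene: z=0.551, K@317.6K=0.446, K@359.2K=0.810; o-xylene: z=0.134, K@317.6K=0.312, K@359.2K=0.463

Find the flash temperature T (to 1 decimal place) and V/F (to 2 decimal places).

T = 322.9 K, V/F = 0.27

Adiabatic flash: solve Rachford–Rice at each trial T, then check hF = ψ·hV(T) + (1−ψ)·hL(T).
  T = 317.6 K: K = (2.930, 0.446, 0.312), RR gives ψ = 0.187, H_out = 5.079 kJ/mol
  T = 359.2 K: K = (5.552, 0.810, 0.463), RR gives ψ = 0.937, H_out = 29.143 kJ/mol
  T = 338.4 K: K = (4.113, 0.612, 0.385), RR gives ψ = 0.499, H_out = 16.410 kJ/mol
  T = 328.0 K: K = (3.490, 0.525, 0.348), RR gives ψ = 0.341, H_out = 10.852 kJ/mol
  T = 322.8 K: K = (3.202, 0.485, 0.330), RR gives ψ = 0.265, H_out = 8.035 kJ/mol
  T = 325.4 K: K = (3.344, 0.505, 0.339), RR gives ψ = 0.303, H_out = 9.455 kJ/mol
  T = 324.1 K: K = (3.273, 0.495, 0.334), RR gives ψ = 0.284, H_out = 8.749 kJ/mol
Linear interpolation between T = 322.8 (H_out = 8.035) and T = 324.1 (H_out = 8.749) on hF = 8.07 gives T ≈ 322.9 K, at which ψ = 0.27.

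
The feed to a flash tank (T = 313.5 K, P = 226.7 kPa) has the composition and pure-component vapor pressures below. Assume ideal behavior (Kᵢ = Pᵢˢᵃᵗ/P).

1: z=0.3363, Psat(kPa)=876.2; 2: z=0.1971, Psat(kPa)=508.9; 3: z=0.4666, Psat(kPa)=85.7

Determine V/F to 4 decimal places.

V/F = 0.6341

Raoult's law: Kᵢ = Pᵢˢᵃᵗ/P = Pᵢˢᵃᵗ/226.7.
  K_1 = 876.2/226.7 = 3.865020, K_2 = 508.9/226.7 = 2.244817, K_3 = 85.7/226.7 = 0.378033
Material balance + equilibrium reduce to Σ zᵢ(Kᵢ−1)/(1+V/F(Kᵢ−1)) = 0.
Check two-phase: ΣzᵢKᵢ = 1.9186 > 1 and Σzᵢ/Kᵢ = 1.4091 > 1, so g(0) = 0.9186 > 0 and g(1) = -0.4091 < 0.
Newton iteration, V/F⁰ = 0.51:
  V/F = 0.5100: g = 0.11653, g' = -0.9572 → V/F = 0.6317
  V/F = 0.6317: g = 0.00219, g' = -0.9351 → V/F = 0.6341
Converged at V/F = 0.6341.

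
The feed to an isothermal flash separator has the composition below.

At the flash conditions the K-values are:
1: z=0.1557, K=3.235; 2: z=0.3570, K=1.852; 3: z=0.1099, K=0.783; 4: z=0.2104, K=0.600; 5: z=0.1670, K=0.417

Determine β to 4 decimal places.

β = 0.7367

Rachford–Rice: g(β) = Σ zᵢ(Kᵢ−1)/(1+β(Kᵢ−1)) = 0.
Feasibility: ΣzᵢKᵢ = 1.4468, Σzᵢ/Kᵢ = 1.1324 — both > 1, two phases present.
Newton–Raphson from β = 0.5:
  β = 0.5000: g = 0.10827, g' = -0.4731 → β = 0.7289
  β = 0.7289: g = 0.00358, g' = -0.4572 → β = 0.7367
Converged at β = 0.7367.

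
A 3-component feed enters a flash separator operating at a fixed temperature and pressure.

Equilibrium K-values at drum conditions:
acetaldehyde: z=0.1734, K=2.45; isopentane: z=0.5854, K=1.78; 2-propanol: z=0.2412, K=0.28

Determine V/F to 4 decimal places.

Rachford–Rice: g(V/F) = Σ zᵢ(Kᵢ−1)/(1+V/F(Kᵢ−1)) = 0.
Check two-phase: ΣzᵢKᵢ = 1.5344 > 1 and Σzᵢ/Kᵢ = 1.2611 > 1, so g(0) = 0.5344 > 0 and g(1) = -0.2611 < 0.
Newton iteration, V/F⁰ = 0.34:
  V/F = 0.3400: g = 0.29935, g' = -0.6053 → V/F = 0.8346
  V/F = 0.8346: g = -0.04478, g' = -0.9902 → V/F = 0.7893
  V/F = 0.7893: g = -0.00244, g' = -0.8867 → V/F = 0.7866
Converged at V/F = 0.7866.

V/F = 0.7866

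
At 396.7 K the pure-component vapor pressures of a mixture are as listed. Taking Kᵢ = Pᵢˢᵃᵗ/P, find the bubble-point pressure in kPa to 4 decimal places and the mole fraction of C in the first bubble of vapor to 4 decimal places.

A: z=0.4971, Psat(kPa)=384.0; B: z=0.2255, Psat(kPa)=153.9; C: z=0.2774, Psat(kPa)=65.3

At the bubble point ψ → 0, so ΣzᵢKᵢ = 1 with Kᵢ = Pᵢˢᵃᵗ/P ⇒ P = ΣzᵢPᵢˢᵃᵗ.
P = 0.4971·384.0 + 0.2255·153.9 + 0.2774·65.3 = 243.7051 kPa
yᵢ = zᵢPᵢˢᵃᵗ/P ⇒ y_C = 0.2774·65.3/243.7051 = 0.0743

Pbub = 243.7051 kPa, y_C = 0.0743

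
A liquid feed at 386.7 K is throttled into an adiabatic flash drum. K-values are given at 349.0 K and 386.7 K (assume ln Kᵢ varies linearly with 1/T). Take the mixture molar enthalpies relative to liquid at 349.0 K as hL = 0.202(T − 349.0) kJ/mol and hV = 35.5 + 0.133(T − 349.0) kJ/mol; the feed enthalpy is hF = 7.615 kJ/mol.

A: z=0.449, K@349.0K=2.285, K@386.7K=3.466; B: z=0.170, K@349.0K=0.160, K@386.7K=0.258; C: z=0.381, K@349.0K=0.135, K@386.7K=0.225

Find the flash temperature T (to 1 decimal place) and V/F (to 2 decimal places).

Adiabatic flash: solve Rachford–Rice at each trial T, then check hF = ψ·hV(T) + (1−ψ)·hL(T).
  T = 349.0 K: K = (2.285, 0.160, 0.135), RR gives ψ = 0.095, H_out = 3.370 kJ/mol
  T = 386.7 K: K = (3.466, 0.258, 0.225), RR gives ψ = 0.364, H_out = 19.575 kJ/mol
  T = 367.9 K: K = (2.846, 0.206, 0.177), RR gives ψ = 0.253, H_out = 12.464 kJ/mol
  T = 358.4 K: K = (2.556, 0.182, 0.155), RR gives ψ = 0.182, H_out = 8.258 kJ/mol
  T = 353.7 K: K = (2.419, 0.171, 0.145), RR gives ψ = 0.142, H_out = 5.927 kJ/mol
  T = 356.0 K: K = (2.485, 0.176, 0.150), RR gives ψ = 0.162, H_out = 7.093 kJ/mol
Linear interpolation between T = 356.0 (H_out = 7.093) and T = 358.4 (H_out = 8.258) on hF = 7.615 gives T ≈ 357.1 K, at which ψ = 0.17.

T = 357.1 K, V/F = 0.17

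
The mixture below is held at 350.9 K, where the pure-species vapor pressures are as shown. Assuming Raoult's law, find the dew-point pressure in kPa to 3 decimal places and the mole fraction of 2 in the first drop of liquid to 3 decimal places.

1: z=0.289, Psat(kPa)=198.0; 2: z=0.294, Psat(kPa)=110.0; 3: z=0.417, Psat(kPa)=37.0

Pdew = 64.924 kPa, x_2 = 0.174

At the dew point ψ → 1, so Σzᵢ/Kᵢ = 1 with Kᵢ = Pᵢˢᵃᵗ/P ⇒ 1/P = Σzᵢ/Pᵢˢᵃᵗ.
1/P = 0.289/198.0 + 0.294/110.0 + 0.417/37.0 = 0.015403 ⇒ P = 64.924 kPa
xᵢ = zᵢP/Pᵢˢᵃᵗ ⇒ x_2 = 0.294·64.924/110.0 = 0.174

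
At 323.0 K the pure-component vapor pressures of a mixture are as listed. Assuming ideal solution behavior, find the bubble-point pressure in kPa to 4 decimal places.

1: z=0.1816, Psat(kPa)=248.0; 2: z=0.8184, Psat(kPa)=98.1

At the bubble point ψ → 0, so ΣzᵢKᵢ = 1 with Kᵢ = Pᵢˢᵃᵗ/P ⇒ P = ΣzᵢPᵢˢᵃᵗ.
P = 0.1816·248.0 + 0.8184·98.1 = 125.3218 kPa

Pbub = 125.3218 kPa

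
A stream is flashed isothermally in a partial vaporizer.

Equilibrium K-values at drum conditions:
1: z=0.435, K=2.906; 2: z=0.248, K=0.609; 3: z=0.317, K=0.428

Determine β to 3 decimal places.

β = 0.575

Rachford–Rice: g(β) = Σ zᵢ(Kᵢ−1)/(1+β(Kᵢ−1)) = 0.
g(0) = ΣzᵢKᵢ − 1 = 0.551 and g(1) = 1 − Σzᵢ/Kᵢ = -0.298, so a root lies in (0, 1).
Newton–Raphson from β = 0.5:
  β = 0.500: g = 0.0500, g' = -0.676 → β = 0.574
  β = 0.574: g = 0.0010, g' = -0.653 → β = 0.575
Converged at β = 0.575.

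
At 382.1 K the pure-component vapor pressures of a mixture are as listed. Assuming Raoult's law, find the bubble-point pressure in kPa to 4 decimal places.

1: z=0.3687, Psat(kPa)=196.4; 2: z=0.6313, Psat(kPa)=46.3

At the bubble point ψ → 0, so ΣzᵢKᵢ = 1 with Kᵢ = Pᵢˢᵃᵗ/P ⇒ P = ΣzᵢPᵢˢᵃᵗ.
P = 0.3687·196.4 + 0.6313·46.3 = 101.6419 kPa

Pbub = 101.6419 kPa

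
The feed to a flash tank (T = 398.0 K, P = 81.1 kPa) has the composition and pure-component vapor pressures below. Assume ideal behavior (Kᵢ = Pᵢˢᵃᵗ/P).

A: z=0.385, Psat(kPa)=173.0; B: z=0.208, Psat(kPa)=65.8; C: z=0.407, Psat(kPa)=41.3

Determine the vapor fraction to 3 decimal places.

ψ = 0.424

Raoult's law: Kᵢ = Pᵢˢᵃᵗ/P = Pᵢˢᵃᵗ/81.1.
  K_A = 173.0/81.1 = 2.13317, K_B = 65.8/81.1 = 0.81134, K_C = 41.3/81.1 = 0.50925
Rachford–Rice: g(ψ) = Σ zᵢ(Kᵢ−1)/(1+ψ(Kᵢ−1)) = 0.
Check two-phase: ΣzᵢKᵢ = 1.197 > 1 and Σzᵢ/Kᵢ = 1.236 > 1, so g(0) = 0.197 > 0 and g(1) = -0.236 < 0.
Newton–Raphson from ψ = 0.5:
  ψ = 0.500: g = -0.0295, g' = -0.383 → ψ = 0.423
  ψ = 0.423: g = 0.0003, g' = -0.391 → ψ = 0.424
Converged at ψ = 0.424.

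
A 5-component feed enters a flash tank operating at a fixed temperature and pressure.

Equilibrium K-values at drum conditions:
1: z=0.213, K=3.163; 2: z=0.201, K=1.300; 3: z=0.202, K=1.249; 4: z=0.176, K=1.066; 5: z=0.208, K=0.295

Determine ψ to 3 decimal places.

Material balance + equilibrium reduce to Σ zᵢ(Kᵢ−1)/(1+ψ(Kᵢ−1)) = 0.
Feasibility: ΣzᵢKᵢ = 1.436, Σzᵢ/Kᵢ = 1.254 — both > 1, two phases present.
Iterate (Newton) starting at ψ = 0.5:
  ψ = 0.500: g = 0.1033, g' = -0.501 → ψ = 0.706
  ψ = 0.706: g = -0.0061, g' = -0.588 → ψ = 0.696
Converged at ψ = 0.696.

ψ = 0.696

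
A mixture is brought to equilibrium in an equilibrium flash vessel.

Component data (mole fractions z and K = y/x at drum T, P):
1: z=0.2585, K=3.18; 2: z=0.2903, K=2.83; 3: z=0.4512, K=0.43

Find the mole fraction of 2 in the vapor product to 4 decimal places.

y_2 = 0.3502

Let ψ = V/F and solve Σ zᵢ(Kᵢ−1)/(1+ψ(Kᵢ−1)) = 0.
Check two-phase: ΣzᵢKᵢ = 1.8376 > 1 and Σzᵢ/Kᵢ = 1.2332 > 1, so g(0) = 0.8376 > 0 and g(1) = -0.2332 < 0.
Iterate (Newton) starting at ψ = 0.5:
  ψ = 0.5000: g = 0.18735, g' = -0.8331 → ψ = 0.7249
  ψ = 0.7249: g = 0.00848, g' = -0.7898 → ψ = 0.7356
Converged at ψ = 0.7356.
Compositions from xᵢ = zᵢ/(1+ψ(Kᵢ−1)), yᵢ = Kᵢxᵢ:
  1: x = 0.0993, y = 0.3157
  2: x = 0.1237, y = 0.3502
  3: x = 0.7770, y = 0.3341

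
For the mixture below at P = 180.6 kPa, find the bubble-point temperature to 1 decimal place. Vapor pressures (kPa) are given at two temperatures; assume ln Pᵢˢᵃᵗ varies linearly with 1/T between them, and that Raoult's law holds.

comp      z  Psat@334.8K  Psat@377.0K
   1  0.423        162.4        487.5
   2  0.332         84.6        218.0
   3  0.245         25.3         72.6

Bubble-point temperature: ΣzᵢPᵢˢᵃᵗ(T) = P. Interpolate ln Pᵢˢᵃᵗ = aᵢ + bᵢ/T.
  T = 334.8 K: ΣzᵢPᵢˢᵃᵗ = 102.98 kPa
  T = 377.0 K: ΣzᵢPᵢˢᵃᵗ = 296.38 kPa
  T = 355.9 K: ΣzᵢPᵢˢᵃᵗ = 180.17 kPa
  T = 366.4 K: ΣzᵢPᵢˢᵃᵗ = 232.44 kPa
  T = 361.1 K: ΣzᵢPᵢˢᵃᵗ = 204.76 kPa
  T = 358.5 K: ΣzᵢPᵢˢᵃᵗ = 192.16 kPa
Interpolating between 355.9 K and 358.5 K gives T ≈ 356.0 K.

T = 356.0 K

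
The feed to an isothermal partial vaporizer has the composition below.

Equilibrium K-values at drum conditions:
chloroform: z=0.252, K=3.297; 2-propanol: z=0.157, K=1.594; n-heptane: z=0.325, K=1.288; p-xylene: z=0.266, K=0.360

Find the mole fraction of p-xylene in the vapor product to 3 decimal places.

Let β = V/F and solve Σ zᵢ(Kᵢ−1)/(1+β(Kᵢ−1)) = 0.
Feasibility: ΣzᵢKᵢ = 1.595, Σzᵢ/Kᵢ = 1.166 — both > 1, two phases present.
Newton–Raphson from β = 0.5:
  β = 0.500: g = 0.1728, g' = -0.577 → β = 0.799
  β = 0.799: g = -0.0051, g' = -0.665 → β = 0.792
Converged at β = 0.792.
Compositions from xᵢ = zᵢ/(1+β(Kᵢ−1)), yᵢ = Kᵢxᵢ:
  chloroform: x = 0.089, y = 0.295
  2-propanol: x = 0.107, y = 0.170
  n-heptane: x = 0.265, y = 0.341
  p-xylene: x = 0.539, y = 0.194

y_p-xylene = 0.194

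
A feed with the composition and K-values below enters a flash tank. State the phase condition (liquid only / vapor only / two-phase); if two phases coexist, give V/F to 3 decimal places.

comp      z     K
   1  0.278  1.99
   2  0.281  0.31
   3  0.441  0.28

liquid only

ΣzᵢKᵢ = 0.764; Σzᵢ/Kᵢ = 2.621.
Since ΣzᵢKᵢ < 1 the mixture is below its bubble point — single liquid phase.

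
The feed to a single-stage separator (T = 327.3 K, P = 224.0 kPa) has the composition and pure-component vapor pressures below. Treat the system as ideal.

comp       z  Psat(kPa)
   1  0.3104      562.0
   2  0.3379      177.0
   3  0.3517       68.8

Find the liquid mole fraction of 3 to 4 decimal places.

x_3 = 0.4097

Raoult's law: Kᵢ = Pᵢˢᵃᵗ/P = Pᵢˢᵃᵗ/224.0.
  K_1 = 562.0/224.0 = 2.508929, K_2 = 177.0/224.0 = 0.790179, K_3 = 68.8/224.0 = 0.307143
Material balance + equilibrium reduce to Σ zᵢ(Kᵢ−1)/(1+V/F(Kᵢ−1)) = 0.
g(0) = ΣzᵢKᵢ − 1 = 0.1538 and g(1) = 1 − Σzᵢ/Kᵢ = -0.6964, so a root lies in (0, 1).
Iterate (Newton) starting at V/F = 0.5:
  V/F = 0.5000: g = -0.18509, g' = -0.6434 → V/F = 0.2123
  V/F = 0.2123: g = -0.00520, g' = -0.6538 → V/F = 0.2044
Converged at V/F = 0.2044.
Compositions from xᵢ = zᵢ/(1+V/F(Kᵢ−1)), yᵢ = Kᵢxᵢ:
  1: x = 0.2372, y = 0.5952
  2: x = 0.3530, y = 0.2790
  3: x = 0.4097, y = 0.1258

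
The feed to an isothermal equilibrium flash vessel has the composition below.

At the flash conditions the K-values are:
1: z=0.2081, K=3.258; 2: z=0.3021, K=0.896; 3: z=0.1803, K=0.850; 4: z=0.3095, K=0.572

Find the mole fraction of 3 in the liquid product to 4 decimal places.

Rachford–Rice: g(β) = Σ zᵢ(Kᵢ−1)/(1+β(Kᵢ−1)) = 0.
g(0) = ΣzᵢKᵢ − 1 = 0.2790 and g(1) = 1 − Σzᵢ/Kᵢ = -0.1542, so a root lies in (0, 1).
Iterate (Newton) starting at β = 0.58:
  β = 0.5800: g = -0.03582, g' = -0.3078 → β = 0.4636
  β = 0.4636: g = 0.00223, g' = -0.3498 → β = 0.4700
Converged at β = 0.4700.
Compositions from xᵢ = zᵢ/(1+β(Kᵢ−1)), yᵢ = Kᵢxᵢ:
  1: x = 0.1010, y = 0.3289
  2: x = 0.3176, y = 0.2846
  3: x = 0.1940, y = 0.1649
  4: x = 0.3874, y = 0.2216

x_3 = 0.1940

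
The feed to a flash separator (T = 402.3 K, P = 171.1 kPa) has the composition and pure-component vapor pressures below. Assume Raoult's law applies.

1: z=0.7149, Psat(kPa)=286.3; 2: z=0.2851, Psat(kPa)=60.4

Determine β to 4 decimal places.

β = 0.6815

Raoult's law: Kᵢ = Pᵢˢᵃᵗ/P = Pᵢˢᵃᵗ/171.1.
  K_1 = 286.3/171.1 = 1.673290, K_2 = 60.4/171.1 = 0.353010
Material balance + equilibrium reduce to Σ zᵢ(Kᵢ−1)/(1+β(Kᵢ−1)) = 0.
g(0) = ΣzᵢKᵢ − 1 = 0.2969 and g(1) = 1 − Σzᵢ/Kᵢ = -0.2349, so a root lies in (0, 1).
Binary case is linear: z₁(K₁−1)(1+β(K₂−1)) + z₂(K₂−1)(1+β(K₁−1)) = 0
⇒ β = [z₁(K₁−1)+z₂(K₂−1)] / [−(K₁−1)(K₂−1)] = 0.29688/0.43561 = 0.6815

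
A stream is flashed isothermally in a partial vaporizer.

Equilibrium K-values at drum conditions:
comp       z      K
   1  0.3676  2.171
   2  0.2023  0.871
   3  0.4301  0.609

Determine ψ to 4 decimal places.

ψ = 0.6167

Material balance + equilibrium reduce to Σ zᵢ(Kᵢ−1)/(1+ψ(Kᵢ−1)) = 0.
Check two-phase: ΣzᵢKᵢ = 1.2362 > 1 and Σzᵢ/Kᵢ = 1.1078 > 1, so g(0) = 0.2362 > 0 and g(1) = -0.1078 < 0.
Newton iteration, ψ⁰ = 0.5:
  ψ = 0.5000: g = 0.03457, g' = -0.3060 → ψ = 0.6130
  ψ = 0.6130: g = 0.00107, g' = -0.2885 → ψ = 0.6167
Converged at ψ = 0.6167.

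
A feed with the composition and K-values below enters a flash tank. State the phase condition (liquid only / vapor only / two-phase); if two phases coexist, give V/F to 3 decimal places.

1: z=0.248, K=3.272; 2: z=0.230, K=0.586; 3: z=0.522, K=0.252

two-phase, V/F = 0.052

ΣzᵢKᵢ = 1.078; Σzᵢ/Kᵢ = 2.540.
Both exceed 1, so a two-phase solution exists.
Newton iteration, ψ⁰ = 0.63:
  ψ = 0.630: g = -0.6355, g' = -1.333 → ψ = 0.153
  ψ = 0.153: g = -0.1249, g' = -1.122 → ψ = 0.042
  ψ = 0.042: g = 0.0143, g' = -1.419 → ψ = 0.052
Converged at ψ = 0.052.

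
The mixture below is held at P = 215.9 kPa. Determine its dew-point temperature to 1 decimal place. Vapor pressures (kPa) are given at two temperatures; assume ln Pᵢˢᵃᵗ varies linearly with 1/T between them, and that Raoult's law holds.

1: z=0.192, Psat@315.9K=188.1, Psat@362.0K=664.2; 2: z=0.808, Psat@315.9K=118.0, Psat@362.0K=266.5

T = 342.6 K

Dew-point temperature: Σzᵢ·P/Pᵢˢᵃᵗ(T) = 1. Interpolate ln Pᵢˢᵃᵗ = aᵢ + bᵢ/T.
  T = 315.9 K: ΣzᵢP/Pᵢˢᵃᵗ = 1.6987
  T = 362.0 K: ΣzᵢP/Pᵢˢᵃᵗ = 0.7170
  T = 338.9 K: ΣzᵢP/Pᵢˢᵃᵗ = 1.0702
  T = 350.4 K: ΣzᵢP/Pᵢˢᵃᵗ = 0.8706
  T = 344.6 K: ΣzᵢP/Pᵢˢᵃᵗ = 0.9643
  T = 341.8 K: ΣzᵢP/Pᵢˢᵃᵗ = 1.0145
Interpolating between 341.8 K and 344.6 K gives T ≈ 342.6 K.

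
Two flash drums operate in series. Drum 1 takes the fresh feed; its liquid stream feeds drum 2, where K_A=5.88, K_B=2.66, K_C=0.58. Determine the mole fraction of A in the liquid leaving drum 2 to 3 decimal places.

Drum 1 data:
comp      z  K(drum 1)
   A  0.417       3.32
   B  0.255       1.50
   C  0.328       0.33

Drum 1:
Rachford–Rice: g(ψ₁) = Σ zᵢ(Kᵢ−1)/(1+ψ₁(Kᵢ−1)) = 0.
Feasibility: ΣzᵢKᵢ = 1.875, Σzᵢ/Kᵢ = 1.290 — both > 1, two phases present.
Iterate (Newton) starting at ψ₁ = 0.59:
  ψ₁ = 0.590: g = 0.1434, g' = -0.841 → ψ₁ = 0.761
  ψ₁ = 0.761: g = -0.0058, g' = -0.939 → ψ₁ = 0.754
Converged at ψ₁ = 0.754.
Drum-1 compositions:
  A: x = 0.152, y = 0.503
  B: x = 0.185, y = 0.278
  C: x = 0.663, y = 0.219
Drum-2 feed = drum-1 liquid: z₂ = (0.1516, 0.1852, 0.6632).
Drum 2:
Material balance + equilibrium reduce to Σ zᵢ(Kᵢ−1)/(1+ψ₂(Kᵢ−1)) = 0.
g(0) = ΣzᵢKᵢ − 1 = 0.769 and g(1) = 1 − Σzᵢ/Kᵢ = -0.239, so a root lies in (0, 1).
Newton–Raphson from ψ₂ = 0.5:
  ψ₂ = 0.500: g = 0.0305, g' = -0.645 → ψ₂ = 0.547
  ψ₂ = 0.547: g = 0.0010, g' = -0.605 → ψ₂ = 0.549
Converged at ψ₂ = 0.549.
  A: x = 0.041, y = 0.242
  B: x = 0.097, y = 0.258
  C: x = 0.862, y = 0.500

x_A (drum 2) = 0.041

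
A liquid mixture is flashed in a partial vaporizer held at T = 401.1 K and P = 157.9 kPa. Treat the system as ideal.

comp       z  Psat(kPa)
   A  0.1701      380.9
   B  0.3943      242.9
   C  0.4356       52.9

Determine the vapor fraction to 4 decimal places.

ψ = 0.2812

Raoult's law: Kᵢ = Pᵢˢᵃᵗ/P = Pᵢˢᵃᵗ/157.9.
  K_A = 380.9/157.9 = 2.412286, K_B = 242.9/157.9 = 1.538315, K_C = 52.9/157.9 = 0.335022
Iterate (Newton) starting at ψ = 0.5:
  ψ = 0.5000: g = -0.12590, g' = -0.6198 → ψ = 0.2969
  ψ = 0.2969: g = -0.00864, g' = -0.5524 → ψ = 0.2812
Converged at ψ = 0.2812.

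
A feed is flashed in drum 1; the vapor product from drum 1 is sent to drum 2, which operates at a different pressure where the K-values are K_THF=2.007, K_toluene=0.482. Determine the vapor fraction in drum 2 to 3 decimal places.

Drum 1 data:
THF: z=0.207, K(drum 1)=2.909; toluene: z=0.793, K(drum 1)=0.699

V/F (drum 2) = 0.165

Drum 1:
Let ψ₁ = V/F and solve Σ zᵢ(Kᵢ−1)/(1+ψ₁(Kᵢ−1)) = 0.
Feasibility: ΣzᵢKᵢ = 1.156, Σzᵢ/Kᵢ = 1.206 — both > 1, two phases present.
Binary case is linear: z₁(K₁−1)(1+ψ₁(K₂−1)) + z₂(K₂−1)(1+ψ₁(K₁−1)) = 0
⇒ ψ₁ = [z₁(K₁−1)+z₂(K₂−1)] / [−(K₁−1)(K₂−1)] = 0.1565/0.5746 = 0.272
Drum-1 compositions:
  THF: x = 0.136, y = 0.396
  toluene: x = 0.864, y = 0.604
Drum-2 feed = drum-1 vapor: z₂ = (0.3962, 0.6038).
Drum 2:
Iterate (Newton) starting at ψ₂ = 0.69:
  ψ₂ = 0.690: g = -0.2513, g' = -0.532 → ψ₂ = 0.218
  ψ₂ = 0.218: g = -0.0253, g' = -0.476 → ψ₂ = 0.165
Converged at ψ₂ = 0.165.
  THF: x = 0.340, y = 0.682
  toluene: x = 0.660, y = 0.318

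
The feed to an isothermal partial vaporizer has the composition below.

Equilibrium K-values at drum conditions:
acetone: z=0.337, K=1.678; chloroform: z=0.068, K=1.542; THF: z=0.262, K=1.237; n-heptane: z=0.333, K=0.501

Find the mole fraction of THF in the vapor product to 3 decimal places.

y_THF = 0.282

Let ψ = V/F and solve Σ zᵢ(Kᵢ−1)/(1+ψ(Kᵢ−1)) = 0.
Check two-phase: ΣzᵢKᵢ = 1.161 > 1 and Σzᵢ/Kᵢ = 1.121 > 1, so g(0) = 0.161 > 0 and g(1) = -0.121 < 0.
Newton–Raphson from ψ = 0.53:
  ψ = 0.530: g = 0.0260, g' = -0.261 → ψ = 0.630
  ψ = 0.630: g = -0.0006, g' = -0.275 → ψ = 0.627
Converged at ψ = 0.627.
Compositions from xᵢ = zᵢ/(1+ψ(Kᵢ−1)), yᵢ = Kᵢxᵢ:
  acetone: x = 0.236, y = 0.397
  chloroform: x = 0.051, y = 0.078
  THF: x = 0.228, y = 0.282
  n-heptane: x = 0.485, y = 0.243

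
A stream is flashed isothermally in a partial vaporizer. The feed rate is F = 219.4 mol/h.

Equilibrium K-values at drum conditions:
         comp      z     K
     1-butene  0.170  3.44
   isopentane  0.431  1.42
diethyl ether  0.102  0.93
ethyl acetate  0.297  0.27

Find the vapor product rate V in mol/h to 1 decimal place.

V = 105.5 mol/h

Rachford–Rice: g(V/F) = Σ zᵢ(Kᵢ−1)/(1+V/F(Kᵢ−1)) = 0.
Check two-phase: ΣzᵢKᵢ = 1.372 > 1 and Σzᵢ/Kᵢ = 1.563 > 1, so g(0) = 0.372 > 0 and g(1) = -0.563 < 0.
Newton iteration, V/F⁰ = 0.5:
  V/F = 0.500: g = -0.0124, g' = -0.650 → V/F = 0.481
Converged at V/F = 0.481.
Then V = V/F·F = 0.4809·219.4 = 105.5 mol/h and L = F − V = 113.9 mol/h.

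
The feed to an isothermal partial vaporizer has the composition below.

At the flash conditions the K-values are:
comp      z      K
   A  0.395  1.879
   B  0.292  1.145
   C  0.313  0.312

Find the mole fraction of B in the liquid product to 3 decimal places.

x_B = 0.276

Material balance + equilibrium reduce to Σ zᵢ(Kᵢ−1)/(1+ψ(Kᵢ−1)) = 0.
g(0) = ΣzᵢKᵢ − 1 = 0.174 and g(1) = 1 − Σzᵢ/Kᵢ = -0.468, so a root lies in (0, 1).
Newton iteration, ψ⁰ = 0.5:
  ψ = 0.500: g = -0.0476, g' = -0.497 → ψ = 0.404
  ψ = 0.404: g = -0.0021, g' = -0.456 → ψ = 0.400
Converged at ψ = 0.400.
Compositions from xᵢ = zᵢ/(1+ψ(Kᵢ−1)), yᵢ = Kᵢxᵢ:
  A: x = 0.292, y = 0.549
  B: x = 0.276, y = 0.316
  C: x = 0.432, y = 0.135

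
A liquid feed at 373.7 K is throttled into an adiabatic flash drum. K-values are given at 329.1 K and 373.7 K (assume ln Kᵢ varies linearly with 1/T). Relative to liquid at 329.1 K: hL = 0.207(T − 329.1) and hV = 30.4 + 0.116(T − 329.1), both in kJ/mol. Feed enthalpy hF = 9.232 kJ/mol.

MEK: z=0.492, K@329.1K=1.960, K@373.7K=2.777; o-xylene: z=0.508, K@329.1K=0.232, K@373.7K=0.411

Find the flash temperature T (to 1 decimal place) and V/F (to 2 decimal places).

Adiabatic flash: solve Rachford–Rice at each trial T, then check hF = ψ·hV(T) + (1−ψ)·hL(T).
  T = 329.1 K: K = (1.960, 0.232), RR gives ψ = 0.111, H_out = 3.388 kJ/mol
  T = 373.7 K: K = (2.777, 0.411), RR gives ψ = 0.549, H_out = 23.705 kJ/mol
  T = 351.4 K: K = (2.359, 0.314), RR gives ψ = 0.344, H_out = 14.371 kJ/mol
  T = 340.2 K: K = (2.156, 0.271), RR gives ψ = 0.236, H_out = 9.223 kJ/mol
  T = 345.8 K: K = (2.257, 0.292), RR gives ψ = 0.291, H_out = 11.864 kJ/mol
  T = 343.0 K: K = (2.206, 0.282), RR gives ψ = 0.264, H_out = 10.563 kJ/mol
  T = 341.6 K: K = (2.181, 0.276), RR gives ψ = 0.250, H_out = 9.898 kJ/mol
Linear interpolation between T = 340.2 (H_out = 9.223) and T = 341.6 (H_out = 9.898) on hF = 9.232 gives T ≈ 340.2 K, at which ψ = 0.24.

T = 340.2 K, V/F = 0.24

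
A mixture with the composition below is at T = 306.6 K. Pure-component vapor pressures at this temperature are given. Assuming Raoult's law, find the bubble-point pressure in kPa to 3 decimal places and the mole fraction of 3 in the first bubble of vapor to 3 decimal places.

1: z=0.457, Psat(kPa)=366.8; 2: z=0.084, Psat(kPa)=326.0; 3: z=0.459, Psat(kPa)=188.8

Pbub = 281.671 kPa, y_3 = 0.308

At the bubble point ψ → 0, so ΣzᵢKᵢ = 1 with Kᵢ = Pᵢˢᵃᵗ/P ⇒ P = ΣzᵢPᵢˢᵃᵗ.
P = 0.457·366.8 + 0.084·326.0 + 0.459·188.8 = 281.671 kPa
yᵢ = zᵢPᵢˢᵃᵗ/P ⇒ y_3 = 0.459·188.8/281.671 = 0.308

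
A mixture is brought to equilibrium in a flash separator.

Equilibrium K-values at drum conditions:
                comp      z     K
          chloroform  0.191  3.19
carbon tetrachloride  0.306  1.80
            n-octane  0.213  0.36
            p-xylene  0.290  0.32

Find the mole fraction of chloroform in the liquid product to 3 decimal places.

Let β = V/F and solve Σ zᵢ(Kᵢ−1)/(1+β(Kᵢ−1)) = 0.
Feasibility: ΣzᵢKᵢ = 1.330, Σzᵢ/Kᵢ = 1.728 — both > 1, two phases present.
Newton iteration, β⁰ = 0.34:
  β = 0.340: g = 0.0015, g' = -0.791 → β = 0.342
Converged at β = 0.342.
Compositions from xᵢ = zᵢ/(1+β(Kᵢ−1)), yᵢ = Kᵢxᵢ:
  chloroform: x = 0.109, y = 0.348
  carbon tetrachloride: x = 0.240, y = 0.433
  n-octane: x = 0.273, y = 0.098
  p-xylene: x = 0.378, y = 0.121

x_chloroform = 0.109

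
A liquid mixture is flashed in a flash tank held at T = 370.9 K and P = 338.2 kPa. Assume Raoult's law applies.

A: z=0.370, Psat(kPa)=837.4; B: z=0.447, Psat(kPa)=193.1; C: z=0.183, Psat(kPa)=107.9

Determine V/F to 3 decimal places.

V/F = 0.303

Raoult's law: Kᵢ = Pᵢˢᵃᵗ/P = Pᵢˢᵃᵗ/338.2.
  K_A = 837.4/338.2 = 2.47605, K_B = 193.1/338.2 = 0.57096, K_C = 107.9/338.2 = 0.31904
Rachford–Rice: g(V/F) = Σ zᵢ(Kᵢ−1)/(1+V/F(Kᵢ−1)) = 0.
Check two-phase: ΣzᵢKᵢ = 1.230 > 1 and Σzᵢ/Kᵢ = 1.506 > 1, so g(0) = 0.230 > 0 and g(1) = -0.506 < 0.
Newton–Raphson from V/F = 0.5:
  V/F = 0.500: g = -0.1189, g' = -0.595 → V/F = 0.300
  V/F = 0.300: g = 0.0016, g' = -0.630 → V/F = 0.303
Converged at V/F = 0.303.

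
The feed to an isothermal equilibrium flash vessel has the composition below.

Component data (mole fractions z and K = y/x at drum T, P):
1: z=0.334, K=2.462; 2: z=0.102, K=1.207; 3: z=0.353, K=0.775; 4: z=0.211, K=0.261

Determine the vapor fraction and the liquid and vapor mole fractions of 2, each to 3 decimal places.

ψ = 0.435, x_2 = 0.094, y_2 = 0.113

Rachford–Rice: g(ψ) = Σ zᵢ(Kᵢ−1)/(1+ψ(Kᵢ−1)) = 0.
Check two-phase: ΣzᵢKᵢ = 1.274 > 1 and Σzᵢ/Kᵢ = 1.484 > 1, so g(0) = 0.274 > 0 and g(1) = -0.484 < 0.
Iterate (Newton) starting at ψ = 0.5:
  ψ = 0.500: g = -0.0356, g' = -0.554 → ψ = 0.436
  ψ = 0.436: g = -0.0004, g' = -0.543 → ψ = 0.435
Converged at ψ = 0.435.
Compositions from xᵢ = zᵢ/(1+ψ(Kᵢ−1)), yᵢ = Kᵢxᵢ:
  1: x = 0.204, y = 0.503
  2: x = 0.094, y = 0.113
  3: x = 0.391, y = 0.303
  4: x = 0.311, y = 0.081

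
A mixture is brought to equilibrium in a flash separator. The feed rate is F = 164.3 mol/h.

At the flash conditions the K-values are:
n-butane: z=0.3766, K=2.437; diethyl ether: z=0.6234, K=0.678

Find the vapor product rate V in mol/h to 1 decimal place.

V = 120.9 mol/h

Binary case is linear: z₁(K₁−1)(1+V/F(K₂−1)) + z₂(K₂−1)(1+V/F(K₁−1)) = 0
⇒ V/F = [z₁(K₁−1)+z₂(K₂−1)] / [−(K₁−1)(K₂−1)] = 0.34044/0.46271 = 0.7357
Then V = V/F·F = 0.7357·164.3 = 120.9 mol/h and L = F − V = 43.4 mol/h.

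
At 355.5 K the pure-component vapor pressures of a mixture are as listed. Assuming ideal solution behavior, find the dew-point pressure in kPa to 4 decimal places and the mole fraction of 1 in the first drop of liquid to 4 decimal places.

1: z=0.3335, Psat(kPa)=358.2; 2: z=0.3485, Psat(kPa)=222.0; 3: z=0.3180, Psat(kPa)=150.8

At the dew point ψ → 1, so Σzᵢ/Kᵢ = 1 with Kᵢ = Pᵢˢᵃᵗ/P ⇒ 1/P = Σzᵢ/Pᵢˢᵃᵗ.
1/P = 0.3335/358.2 + 0.3485/222.0 + 0.3180/150.8 = 0.0046096 ⇒ P = 216.9378 kPa
xᵢ = zᵢP/Pᵢˢᵃᵗ ⇒ x_1 = 0.3335·216.9378/358.2 = 0.2020

Pdew = 216.9378 kPa, x_1 = 0.2020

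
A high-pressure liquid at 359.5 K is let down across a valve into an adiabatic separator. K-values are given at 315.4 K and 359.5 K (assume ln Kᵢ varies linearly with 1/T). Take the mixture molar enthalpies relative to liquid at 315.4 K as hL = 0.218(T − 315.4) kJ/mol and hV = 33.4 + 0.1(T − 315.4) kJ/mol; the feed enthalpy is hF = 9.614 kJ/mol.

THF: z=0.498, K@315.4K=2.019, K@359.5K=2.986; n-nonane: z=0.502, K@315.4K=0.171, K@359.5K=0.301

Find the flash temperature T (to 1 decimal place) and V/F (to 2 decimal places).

Adiabatic flash: solve Rachford–Rice at each trial T, then check hF = ψ·hV(T) + (1−ψ)·hL(T).
  T = 315.4 K: K = (2.019, 0.171), RR gives ψ = 0.108, H_out = 3.610 kJ/mol
  T = 359.5 K: K = (2.986, 0.301), RR gives ψ = 0.460, H_out = 22.575 kJ/mol
  T = 337.4 K: K = (2.486, 0.231), RR gives ψ = 0.310, H_out = 14.336 kJ/mol
  T = 326.4 K: K = (2.248, 0.200), RR gives ψ = 0.220, H_out = 9.464 kJ/mol
  T = 331.9 K: K = (2.366, 0.215), RR gives ψ = 0.267, H_out = 11.993 kJ/mol
  T = 329.1 K: K = (2.306, 0.207), RR gives ψ = 0.244, H_out = 10.731 kJ/mol
  T = 327.8 K: K = (2.278, 0.204), RR gives ψ = 0.232, H_out = 10.128 kJ/mol
Linear interpolation between T = 326.4 (H_out = 9.464) and T = 327.8 (H_out = 10.128) on hF = 9.614 gives T ≈ 326.7 K, at which ψ = 0.22.

T = 326.7 K, V/F = 0.22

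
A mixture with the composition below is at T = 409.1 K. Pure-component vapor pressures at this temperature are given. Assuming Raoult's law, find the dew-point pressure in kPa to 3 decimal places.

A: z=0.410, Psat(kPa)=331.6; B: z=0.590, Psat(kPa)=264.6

At the dew point ψ → 1, so Σzᵢ/Kᵢ = 1 with Kᵢ = Pᵢˢᵃᵗ/P ⇒ 1/P = Σzᵢ/Pᵢˢᵃᵗ.
1/P = 0.410/331.6 + 0.590/264.6 = 0.003466 ⇒ P = 288.500 kPa

Pdew = 288.500 kPa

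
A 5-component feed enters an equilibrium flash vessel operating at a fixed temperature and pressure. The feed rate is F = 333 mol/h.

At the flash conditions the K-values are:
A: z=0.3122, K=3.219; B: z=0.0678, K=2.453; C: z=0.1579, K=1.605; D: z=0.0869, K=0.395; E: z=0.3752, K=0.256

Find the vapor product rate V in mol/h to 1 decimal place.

V = 146.3 mol/h

Rachford–Rice: g(ψ) = Σ zᵢ(Kᵢ−1)/(1+ψ(Kᵢ−1)) = 0.
g(0) = ΣzᵢKᵢ − 1 = 0.5551 and g(1) = 1 − Σzᵢ/Kᵢ = -0.9086, so a root lies in (0, 1).
Newton–Raphson from ψ = 0.5:
  ψ = 0.5000: g = -0.06107, g' = -1.0195 → ψ = 0.4401
  ψ = 0.4401: g = -0.00068, g' = -1.0010 → ψ = 0.4394
Converged at ψ = 0.4394.
Then V = ψ·F = 0.4394·333 = 146.3 mol/h and L = F − V = 186.7 mol/h.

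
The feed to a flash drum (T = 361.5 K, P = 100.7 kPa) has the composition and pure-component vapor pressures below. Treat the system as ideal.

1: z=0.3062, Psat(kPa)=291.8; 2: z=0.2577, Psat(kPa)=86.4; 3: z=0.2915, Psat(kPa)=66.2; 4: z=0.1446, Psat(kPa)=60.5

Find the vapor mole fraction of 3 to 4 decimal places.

y_3 = 0.2512

Raoult's law: Kᵢ = Pᵢˢᵃᵗ/P = Pᵢˢᵃᵗ/100.7.
  K_1 = 291.8/100.7 = 2.897716, K_2 = 86.4/100.7 = 0.857994, K_3 = 66.2/100.7 = 0.657398, K_4 = 60.5/100.7 = 0.600794
Rachford–Rice: g(ψ) = Σ zᵢ(Kᵢ−1)/(1+ψ(Kᵢ−1)) = 0.
Check two-phase: ΣzᵢKᵢ = 1.3869 > 1 and Σzᵢ/Kᵢ = 1.0901 > 1, so g(0) = 0.3869 > 0 and g(1) = -0.0901 < 0.
Iterate (Newton) starting at ψ = 0.36:
  ψ = 0.3600: g = 0.12533, g' = -0.4710 → ψ = 0.6261
  ψ = 0.6261: g = 0.02128, g' = -0.3330 → ψ = 0.6900
  ψ = 0.6900: g = 0.00058, g' = -0.3157 → ψ = 0.6919
Converged at ψ = 0.6919.
Compositions from xᵢ = zᵢ/(1+ψ(Kᵢ−1)), yᵢ = Kᵢxᵢ:
  1: x = 0.1324, y = 0.3836
  2: x = 0.2858, y = 0.2452
  3: x = 0.3821, y = 0.2512
  4: x = 0.1998, y = 0.1200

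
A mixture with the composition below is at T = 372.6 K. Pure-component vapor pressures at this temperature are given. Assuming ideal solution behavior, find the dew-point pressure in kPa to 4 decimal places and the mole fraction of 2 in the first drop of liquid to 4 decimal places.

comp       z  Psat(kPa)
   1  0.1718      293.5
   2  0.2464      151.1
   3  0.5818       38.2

Pdew = 57.3183 kPa, x_2 = 0.0935

At the dew point ψ → 1, so Σzᵢ/Kᵢ = 1 with Kᵢ = Pᵢˢᵃᵗ/P ⇒ 1/P = Σzᵢ/Pᵢˢᵃᵗ.
1/P = 0.1718/293.5 + 0.2464/151.1 + 0.5818/38.2 = 0.0174464 ⇒ P = 57.3183 kPa
xᵢ = zᵢP/Pᵢˢᵃᵗ ⇒ x_2 = 0.2464·57.3183/151.1 = 0.0935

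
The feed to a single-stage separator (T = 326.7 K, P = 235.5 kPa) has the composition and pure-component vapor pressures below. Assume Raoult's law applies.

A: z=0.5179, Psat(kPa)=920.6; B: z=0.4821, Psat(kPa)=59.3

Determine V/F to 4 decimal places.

V/F = 0.5265

Raoult's law: Kᵢ = Pᵢˢᵃᵗ/P = Pᵢˢᵃᵗ/235.5.
  K_A = 920.6/235.5 = 3.909130, K_B = 59.3/235.5 = 0.251805
Material balance + equilibrium reduce to Σ zᵢ(Kᵢ−1)/(1+V/F(Kᵢ−1)) = 0.
Feasibility: ΣzᵢKᵢ = 2.1459, Σzᵢ/Kᵢ = 2.0471 — both > 1, two phases present.
Binary case is linear: z₁(K₁−1)(1+V/F(K₂−1)) + z₂(K₂−1)(1+V/F(K₁−1)) = 0
⇒ V/F = [z₁(K₁−1)+z₂(K₂−1)] / [−(K₁−1)(K₂−1)] = 1.14593/2.17660 = 0.5265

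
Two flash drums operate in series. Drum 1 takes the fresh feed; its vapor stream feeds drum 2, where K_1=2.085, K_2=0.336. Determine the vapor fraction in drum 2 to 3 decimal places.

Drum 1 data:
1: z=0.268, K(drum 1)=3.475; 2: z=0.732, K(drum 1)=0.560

V/F (drum 2) = 0.352

Drum 1:
Material balance + equilibrium reduce to Σ zᵢ(Kᵢ−1)/(1+ψ₁(Kᵢ−1)) = 0.
Feasibility: ΣzᵢKᵢ = 1.341, Σzᵢ/Kᵢ = 1.384 — both > 1, two phases present.
Binary case is linear: z₁(K₁−1)(1+ψ₁(K₂−1)) + z₂(K₂−1)(1+ψ₁(K₁−1)) = 0
⇒ ψ₁ = [z₁(K₁−1)+z₂(K₂−1)] / [−(K₁−1)(K₂−1)] = 0.3412/1.0890 = 0.313
Drum-1 compositions:
  1: x = 0.151, y = 0.525
  2: x = 0.849, y = 0.475
Drum-2 feed = drum-1 vapor: z₂ = (0.5245, 0.4755).
Drum 2:
Let ψ₂ = V/F and solve Σ zᵢ(Kᵢ−1)/(1+ψ₂(Kᵢ−1)) = 0.
Feasibility: ΣzᵢKᵢ = 1.253, Σzᵢ/Kᵢ = 1.667 — both > 1, two phases present.
Iterate (Newton) starting at ψ₂ = 0.39:
  ψ₂ = 0.390: g = -0.0261, g' = -0.687 → ψ₂ = 0.352
Converged at ψ₂ = 0.352.
  1: x = 0.380, y = 0.792
  2: x = 0.620, y = 0.208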